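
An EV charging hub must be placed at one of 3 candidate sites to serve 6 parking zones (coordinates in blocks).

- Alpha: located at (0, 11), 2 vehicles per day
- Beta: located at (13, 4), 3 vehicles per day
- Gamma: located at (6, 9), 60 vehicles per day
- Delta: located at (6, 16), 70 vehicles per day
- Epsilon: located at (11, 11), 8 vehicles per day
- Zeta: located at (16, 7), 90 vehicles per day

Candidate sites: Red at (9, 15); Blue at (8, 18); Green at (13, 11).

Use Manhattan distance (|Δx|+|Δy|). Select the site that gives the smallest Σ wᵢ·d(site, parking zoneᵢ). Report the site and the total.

Green, total 2073 blocks

Total weighted distance at each candidate:
  Red (9, 15): total = 2289
  Blue (8, 18): total = 2817
  Green (13, 11): total = 2073
Minimum is at Green with total 2073 blocks.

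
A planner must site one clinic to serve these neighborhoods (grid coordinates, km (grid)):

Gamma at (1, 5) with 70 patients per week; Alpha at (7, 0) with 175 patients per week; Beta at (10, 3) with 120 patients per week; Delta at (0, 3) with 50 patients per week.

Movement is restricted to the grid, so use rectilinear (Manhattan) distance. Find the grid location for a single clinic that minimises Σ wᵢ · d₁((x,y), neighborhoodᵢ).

(7, 3)

Manhattan distance separates: Σwᵢ(|x−xᵢ|+|y−yᵢ|) = Σwᵢ|x−xᵢ| + Σwᵢ|y−yᵢ|, so x and y are optimised independently as 1-D weighted medians.
Total weight W = 415; half = 207.5.
x-coordinate, sorted with cumulative weight:
  x=0 (Delta, w=50) cum 50
  x=1 (Gamma, w=70) cum 120
  x=7 (Alpha, w=175) cum 295  ← median
  x=10 (Beta, w=120) cum 415
⇒ x* = 7
y-coordinate, sorted with cumulative weight:
  y=0 (Alpha, w=175) cum 175
  y=3 (Beta, w=120) cum 295  ← median
  y=3 (Delta, w=50) cum 345
  y=5 (Gamma, w=70) cum 415
⇒ y* = 3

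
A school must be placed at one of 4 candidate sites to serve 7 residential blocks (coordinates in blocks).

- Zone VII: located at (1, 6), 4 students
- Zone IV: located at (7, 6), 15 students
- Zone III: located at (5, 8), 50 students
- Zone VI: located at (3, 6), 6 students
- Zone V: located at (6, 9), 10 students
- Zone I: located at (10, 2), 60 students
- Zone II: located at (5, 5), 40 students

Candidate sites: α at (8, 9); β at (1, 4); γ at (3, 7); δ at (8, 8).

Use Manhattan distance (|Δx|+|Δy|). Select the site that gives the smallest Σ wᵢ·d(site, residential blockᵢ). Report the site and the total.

δ, total 1023 blocks

Total weighted distance at each candidate:
  α (8, 9): total = 1188
  β (1, 4): total = 1512
  γ (3, 7): total = 1173
  δ (8, 8): total = 1023
Minimum is at δ with total 1023 blocks.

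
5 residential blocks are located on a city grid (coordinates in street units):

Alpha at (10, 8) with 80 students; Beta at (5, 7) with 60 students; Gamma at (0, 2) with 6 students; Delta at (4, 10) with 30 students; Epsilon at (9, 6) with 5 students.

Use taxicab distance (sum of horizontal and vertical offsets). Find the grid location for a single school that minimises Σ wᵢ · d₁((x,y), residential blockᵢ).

Manhattan distance separates: Σwᵢ(|x−xᵢ|+|y−yᵢ|) = Σwᵢ|x−xᵢ| + Σwᵢ|y−yᵢ|, so x and y are optimised independently as 1-D weighted medians.
Total weight W = 181; half = 90.5.
x-coordinate, sorted with cumulative weight:
  x=0 (Gamma, w=6) cum 6
  x=4 (Delta, w=30) cum 36
  x=5 (Beta, w=60) cum 96  ← median
  x=9 (Epsilon, w=5) cum 101
  x=10 (Alpha, w=80) cum 181
⇒ x* = 5
y-coordinate, sorted with cumulative weight:
  y=2 (Gamma, w=6) cum 6
  y=6 (Epsilon, w=5) cum 11
  y=7 (Beta, w=60) cum 71
  y=8 (Alpha, w=80) cum 151  ← median
  y=10 (Delta, w=30) cum 181
⇒ y* = 8

(5, 8)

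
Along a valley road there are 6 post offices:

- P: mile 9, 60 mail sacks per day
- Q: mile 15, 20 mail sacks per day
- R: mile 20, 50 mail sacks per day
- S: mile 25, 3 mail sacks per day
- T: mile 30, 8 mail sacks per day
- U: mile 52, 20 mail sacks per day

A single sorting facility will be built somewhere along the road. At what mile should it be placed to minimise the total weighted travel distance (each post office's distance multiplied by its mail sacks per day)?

For a sum of weighted absolute distances on a line, the optimum is the weighted median (not the mean). Total weight W = 161; half-weight = 80.5.
Sort by position and accumulate weight:
  mile 9 (P, w=60) → cum 60
  mile 15 (Q, w=20) → cum 80
  mile 20 (R, w=50) → cum 130  ≥ 80.5 → median here
  mile 25 (S, w=3) → cum 133
  mile 30 (T, w=8) → cum 141
  mile 52 (U, w=20) → cum 161
Optimal location: mile 20.

x = 20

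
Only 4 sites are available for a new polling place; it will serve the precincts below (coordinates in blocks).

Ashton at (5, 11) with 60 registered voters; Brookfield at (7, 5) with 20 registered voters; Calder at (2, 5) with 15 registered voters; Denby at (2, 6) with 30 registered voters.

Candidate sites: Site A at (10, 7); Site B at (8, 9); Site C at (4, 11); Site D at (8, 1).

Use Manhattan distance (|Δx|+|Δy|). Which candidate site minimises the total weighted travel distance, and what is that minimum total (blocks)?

Site C, total 570 blocks

Total weighted distance at each candidate:
  Site A (10, 7): total = 1060
  Site B (8, 9): total = 820
  Site C (4, 11): total = 570
  Site D (8, 1): total = 1360
Minimum is at Site C with total 570 blocks.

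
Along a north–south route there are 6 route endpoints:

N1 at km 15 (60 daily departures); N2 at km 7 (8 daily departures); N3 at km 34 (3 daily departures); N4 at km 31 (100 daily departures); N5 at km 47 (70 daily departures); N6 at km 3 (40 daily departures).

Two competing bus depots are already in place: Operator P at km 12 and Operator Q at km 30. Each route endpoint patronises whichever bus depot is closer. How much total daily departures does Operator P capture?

108

The indifferent point is the midpoint (12+30)/2 = 21; route endpoints left of it (closer to Operator P at 12) go to Operator P, those right go to Operator Q.
  N6 at 3 (w=40) → Operator P
  N2 at 7 (w=8) → Operator P
  N1 at 15 (w=60) → Operator P
  N4 at 31 (w=100) → Operator Q
  N3 at 34 (w=3) → Operator Q
  N5 at 47 (w=70) → Operator Q
Operator P captures 108; Operator Q captures 173.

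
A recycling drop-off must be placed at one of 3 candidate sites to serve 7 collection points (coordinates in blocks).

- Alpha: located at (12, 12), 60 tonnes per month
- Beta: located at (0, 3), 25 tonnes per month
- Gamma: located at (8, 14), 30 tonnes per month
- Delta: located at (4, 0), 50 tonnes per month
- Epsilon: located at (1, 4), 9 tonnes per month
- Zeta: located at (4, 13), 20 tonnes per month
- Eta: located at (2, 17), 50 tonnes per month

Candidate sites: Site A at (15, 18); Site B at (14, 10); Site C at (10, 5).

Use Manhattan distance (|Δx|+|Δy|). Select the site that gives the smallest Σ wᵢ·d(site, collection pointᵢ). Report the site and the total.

Site C, total 3090 blocks

Total weighted distance at each candidate:
  Site A (15, 18): total = 4342
  Site B (14, 10): total = 3446
  Site C (10, 5): total = 3090
Minimum is at Site C with total 3090 blocks.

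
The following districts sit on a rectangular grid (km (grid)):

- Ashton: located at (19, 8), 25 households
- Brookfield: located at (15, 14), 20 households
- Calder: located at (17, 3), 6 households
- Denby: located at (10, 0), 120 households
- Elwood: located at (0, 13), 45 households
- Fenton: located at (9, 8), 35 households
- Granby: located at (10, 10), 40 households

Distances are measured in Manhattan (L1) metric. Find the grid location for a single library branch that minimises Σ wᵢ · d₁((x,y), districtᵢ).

Manhattan distance separates: Σwᵢ(|x−xᵢ|+|y−yᵢ|) = Σwᵢ|x−xᵢ| + Σwᵢ|y−yᵢ|, so x and y are optimised independently as 1-D weighted medians.
Total weight W = 291; half = 145.5.
x-coordinate, sorted with cumulative weight:
  x=0 (Elwood, w=45) cum 45
  x=9 (Fenton, w=35) cum 80
  x=10 (Denby, w=120) cum 200  ← median
  x=10 (Granby, w=40) cum 240
  x=15 (Brookfield, w=20) cum 260
  x=17 (Calder, w=6) cum 266
  x=19 (Ashton, w=25) cum 291
⇒ x* = 10
y-coordinate, sorted with cumulative weight:
  y=0 (Denby, w=120) cum 120
  y=3 (Calder, w=6) cum 126
  y=8 (Ashton, w=25) cum 151  ← median
  y=8 (Fenton, w=35) cum 186
  y=10 (Granby, w=40) cum 226
  y=13 (Elwood, w=45) cum 271
  y=14 (Brookfield, w=20) cum 291
⇒ y* = 8

(10, 8)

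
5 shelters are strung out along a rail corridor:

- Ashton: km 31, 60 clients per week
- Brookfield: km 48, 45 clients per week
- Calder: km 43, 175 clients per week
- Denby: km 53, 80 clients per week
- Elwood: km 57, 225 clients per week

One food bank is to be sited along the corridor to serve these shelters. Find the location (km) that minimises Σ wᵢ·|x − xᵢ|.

x = 53

For a sum of weighted absolute distances on a line, the optimum is the weighted median (not the mean). Total weight W = 585; half-weight = 292.5.
Sort by position and accumulate weight:
  km 31 (Ashton, w=60) → cum 60
  km 43 (Calder, w=175) → cum 235
  km 48 (Brookfield, w=45) → cum 280
  km 53 (Denby, w=80) → cum 360  ≥ 292.5 → median here
  km 57 (Elwood, w=225) → cum 585
Optimal location: km 53.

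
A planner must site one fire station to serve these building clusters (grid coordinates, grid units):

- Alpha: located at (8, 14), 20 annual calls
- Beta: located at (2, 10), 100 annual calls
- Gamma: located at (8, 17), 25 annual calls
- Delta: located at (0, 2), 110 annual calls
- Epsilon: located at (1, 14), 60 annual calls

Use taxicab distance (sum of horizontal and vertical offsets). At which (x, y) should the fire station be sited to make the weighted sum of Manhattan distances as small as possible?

(1, 10)

Manhattan distance separates: Σwᵢ(|x−xᵢ|+|y−yᵢ|) = Σwᵢ|x−xᵢ| + Σwᵢ|y−yᵢ|, so x and y are optimised independently as 1-D weighted medians.
Total weight W = 315; half = 157.5.
x-coordinate, sorted with cumulative weight:
  x=0 (Delta, w=110) cum 110
  x=1 (Epsilon, w=60) cum 170  ← median
  x=2 (Beta, w=100) cum 270
  x=8 (Alpha, w=20) cum 290
  x=8 (Gamma, w=25) cum 315
⇒ x* = 1
y-coordinate, sorted with cumulative weight:
  y=2 (Delta, w=110) cum 110
  y=10 (Beta, w=100) cum 210  ← median
  y=14 (Alpha, w=20) cum 230
  y=14 (Epsilon, w=60) cum 290
  y=17 (Gamma, w=25) cum 315
⇒ y* = 10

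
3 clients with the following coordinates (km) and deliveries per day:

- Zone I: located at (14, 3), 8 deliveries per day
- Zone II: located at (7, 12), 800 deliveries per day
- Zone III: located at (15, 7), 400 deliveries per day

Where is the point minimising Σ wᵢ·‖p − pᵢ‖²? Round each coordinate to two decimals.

The minimiser of Σwᵢ‖p−pᵢ‖² is the weighted centroid p* = (Σwᵢpᵢ)/(Σwᵢ).
Σwᵢ = 1208.
Σwᵢxᵢ = 8·14 + 800·7 + 400·15 = 11712.
Σwᵢyᵢ = 8·3 + 800·12 + 400·7 = 12424.
x* = 11712/1208 = 9.70, y* = 12424/1208 = 10.28.

(9.70, 10.28)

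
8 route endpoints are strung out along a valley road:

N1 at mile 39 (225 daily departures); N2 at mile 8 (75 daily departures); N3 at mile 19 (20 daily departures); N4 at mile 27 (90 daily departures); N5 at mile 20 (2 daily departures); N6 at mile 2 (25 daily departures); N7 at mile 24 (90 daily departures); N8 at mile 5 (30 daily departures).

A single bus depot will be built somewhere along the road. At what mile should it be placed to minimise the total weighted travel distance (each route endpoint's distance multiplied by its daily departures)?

For a sum of weighted absolute distances on a line, the optimum is the weighted median (not the mean). Total weight W = 557; half-weight = 278.5.
Sort by position and accumulate weight:
  mile 2 (N6, w=25) → cum 25
  mile 5 (N8, w=30) → cum 55
  mile 8 (N2, w=75) → cum 130
  mile 19 (N3, w=20) → cum 150
  mile 20 (N5, w=2) → cum 152
  mile 24 (N7, w=90) → cum 242
  mile 27 (N4, w=90) → cum 332  ≥ 278.5 → median here
  mile 39 (N1, w=225) → cum 557
Optimal location: mile 27.

x = 27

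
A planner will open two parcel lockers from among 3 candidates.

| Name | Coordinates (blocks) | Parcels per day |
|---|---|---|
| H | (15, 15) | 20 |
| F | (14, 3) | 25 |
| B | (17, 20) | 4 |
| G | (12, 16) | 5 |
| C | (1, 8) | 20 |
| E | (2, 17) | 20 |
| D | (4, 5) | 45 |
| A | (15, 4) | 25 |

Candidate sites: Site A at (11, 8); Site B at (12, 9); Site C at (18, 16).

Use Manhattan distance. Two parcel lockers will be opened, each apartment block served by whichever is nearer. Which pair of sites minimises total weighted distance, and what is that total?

Evaluate every pair (each demand assigned to the nearer of the two):
  {Site A, Site C}: total = 1520
  {Site B, Site C}: total = 1650
  {Site A, Site B}: total = 1689
Best pair: {Site A, Site C} with total 1520.

{Site A, Site C}, total 1520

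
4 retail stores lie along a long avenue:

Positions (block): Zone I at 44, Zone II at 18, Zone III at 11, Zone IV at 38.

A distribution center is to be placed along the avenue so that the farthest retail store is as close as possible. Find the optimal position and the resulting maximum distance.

location 27.5, max distance 16.5

The 1-center on a line is the midpoint of the two extreme points: leftmost at 11, rightmost at 44.
Optimal location = (11 + 44)/2 = 27.5; maximum distance = (44 − 11)/2 = 16.5.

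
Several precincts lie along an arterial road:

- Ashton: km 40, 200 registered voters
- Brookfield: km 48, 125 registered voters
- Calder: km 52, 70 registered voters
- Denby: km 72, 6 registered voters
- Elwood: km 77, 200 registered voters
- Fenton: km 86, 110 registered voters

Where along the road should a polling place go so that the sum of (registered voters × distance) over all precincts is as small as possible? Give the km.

For a sum of weighted absolute distances on a line, the optimum is the weighted median (not the mean). Total weight W = 711; half-weight = 355.5.
Sort by position and accumulate weight:
  km 40 (Ashton, w=200) → cum 200
  km 48 (Brookfield, w=125) → cum 325
  km 52 (Calder, w=70) → cum 395  ≥ 355.5 → median here
  km 72 (Denby, w=6) → cum 401
  km 77 (Elwood, w=200) → cum 601
  km 86 (Fenton, w=110) → cum 711
Optimal location: km 52.

x = 52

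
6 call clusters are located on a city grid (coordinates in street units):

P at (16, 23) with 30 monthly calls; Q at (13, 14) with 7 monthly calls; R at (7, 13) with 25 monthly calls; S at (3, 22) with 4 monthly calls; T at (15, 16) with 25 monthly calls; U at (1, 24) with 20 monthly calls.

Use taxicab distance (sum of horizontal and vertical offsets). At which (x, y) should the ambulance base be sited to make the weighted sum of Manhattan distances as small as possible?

Manhattan distance separates: Σwᵢ(|x−xᵢ|+|y−yᵢ|) = Σwᵢ|x−xᵢ| + Σwᵢ|y−yᵢ|, so x and y are optimised independently as 1-D weighted medians.
Total weight W = 111; half = 55.5.
x-coordinate, sorted with cumulative weight:
  x=1 (U, w=20) cum 20
  x=3 (S, w=4) cum 24
  x=7 (R, w=25) cum 49
  x=13 (Q, w=7) cum 56  ← median
  x=15 (T, w=25) cum 81
  x=16 (P, w=30) cum 111
⇒ x* = 13
y-coordinate, sorted with cumulative weight:
  y=13 (R, w=25) cum 25
  y=14 (Q, w=7) cum 32
  y=16 (T, w=25) cum 57  ← median
  y=22 (S, w=4) cum 61
  y=23 (P, w=30) cum 91
  y=24 (U, w=20) cum 111
⇒ y* = 16

(13, 16)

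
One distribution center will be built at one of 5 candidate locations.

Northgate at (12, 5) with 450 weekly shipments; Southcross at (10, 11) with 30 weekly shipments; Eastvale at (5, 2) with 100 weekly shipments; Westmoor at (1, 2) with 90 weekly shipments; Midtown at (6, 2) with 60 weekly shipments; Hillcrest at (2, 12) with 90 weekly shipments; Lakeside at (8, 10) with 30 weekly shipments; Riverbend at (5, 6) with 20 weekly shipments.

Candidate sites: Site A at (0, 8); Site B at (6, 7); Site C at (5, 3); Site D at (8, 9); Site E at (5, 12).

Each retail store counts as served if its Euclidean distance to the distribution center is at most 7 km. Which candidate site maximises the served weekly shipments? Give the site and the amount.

Coverage radius r = 7 km; a point is covered iff (Δx)²+(Δy)² ≤ 7² = 49.
  Site A (0, 8): covers {Westmoor, Hillcrest, Riverbend} → 200
  Site B (6, 7): covers {Northgate, Southcross, Eastvale, Midtown, Hillcrest, Lakeside, Riverbend} → 780
  Site C (5, 3): covers {Eastvale, Westmoor, Midtown, Riverbend} → 270
  Site D (8, 9): covers {Northgate, Southcross, Hillcrest, Lakeside, Riverbend} → 620
  Site E (5, 12): covers {Southcross, Hillcrest, Lakeside, Riverbend} → 170
Maximum coverage at Site B: 780 weekly shipments.

Site B, covering 780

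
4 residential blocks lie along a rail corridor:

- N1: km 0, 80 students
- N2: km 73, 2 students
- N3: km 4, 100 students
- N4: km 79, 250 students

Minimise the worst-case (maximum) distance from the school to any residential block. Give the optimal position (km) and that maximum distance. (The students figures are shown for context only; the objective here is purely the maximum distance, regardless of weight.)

The 1-center on a line is the midpoint of the two extreme points: leftmost at 0, rightmost at 79.
Optimal location = (0 + 79)/2 = 39.5; maximum distance = (79 − 0)/2 = 39.5.

location 39.5, max distance 39.5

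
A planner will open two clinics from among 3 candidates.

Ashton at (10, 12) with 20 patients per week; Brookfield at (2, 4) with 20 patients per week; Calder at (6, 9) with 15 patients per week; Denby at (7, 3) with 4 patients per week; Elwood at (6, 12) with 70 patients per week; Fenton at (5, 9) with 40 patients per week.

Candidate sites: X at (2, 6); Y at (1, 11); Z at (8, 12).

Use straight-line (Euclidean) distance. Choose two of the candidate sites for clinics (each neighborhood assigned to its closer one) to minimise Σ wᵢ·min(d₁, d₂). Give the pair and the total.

Evaluate every pair (each demand assigned to the nearer of the two):
  {X, Z}: total = 467.1
  {Y, Z}: total = 581.4
  {X, Y}: total = 846.1
Best pair: {X, Z} with total 467.1.

{X, Z}, total 467.1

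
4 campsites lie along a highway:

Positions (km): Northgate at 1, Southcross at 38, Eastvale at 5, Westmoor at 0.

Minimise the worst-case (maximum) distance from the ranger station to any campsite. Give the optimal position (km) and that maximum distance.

The 1-center on a line is the midpoint of the two extreme points: leftmost at 0, rightmost at 38.
Optimal location = (0 + 38)/2 = 19; maximum distance = (38 − 0)/2 = 19.

location 19, max distance 19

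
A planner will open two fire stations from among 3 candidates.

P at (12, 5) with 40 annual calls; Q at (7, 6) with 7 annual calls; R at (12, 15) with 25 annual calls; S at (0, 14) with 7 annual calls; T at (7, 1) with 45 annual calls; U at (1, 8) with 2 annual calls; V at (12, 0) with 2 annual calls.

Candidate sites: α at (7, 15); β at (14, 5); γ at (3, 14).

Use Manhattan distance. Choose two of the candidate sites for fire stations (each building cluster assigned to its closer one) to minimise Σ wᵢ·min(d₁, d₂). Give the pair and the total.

{α, β}, total 852

Evaluate every pair (each demand assigned to the nearer of the two):
  {α, β}: total = 852
  {β, γ}: total = 932
  {α, γ}: total = 1495
Best pair: {α, β} with total 852.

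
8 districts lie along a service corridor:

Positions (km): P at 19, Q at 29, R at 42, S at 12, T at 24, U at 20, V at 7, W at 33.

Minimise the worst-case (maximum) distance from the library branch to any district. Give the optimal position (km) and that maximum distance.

location 24.5, max distance 17.5

The 1-center on a line is the midpoint of the two extreme points: leftmost at 7, rightmost at 42.
Optimal location = (7 + 42)/2 = 24.5; maximum distance = (42 − 7)/2 = 17.5.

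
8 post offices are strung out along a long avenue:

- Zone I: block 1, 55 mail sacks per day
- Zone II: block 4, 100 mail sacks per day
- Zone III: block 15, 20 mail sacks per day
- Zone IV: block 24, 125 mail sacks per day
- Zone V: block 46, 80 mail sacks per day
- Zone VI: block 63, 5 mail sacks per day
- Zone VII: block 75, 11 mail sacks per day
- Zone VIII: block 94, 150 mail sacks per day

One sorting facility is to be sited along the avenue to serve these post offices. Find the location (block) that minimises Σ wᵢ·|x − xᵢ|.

x = 24

For a sum of weighted absolute distances on a line, the optimum is the weighted median (not the mean). Total weight W = 546; half-weight = 273.
Sort by position and accumulate weight:
  block 1 (Zone I, w=55) → cum 55
  block 4 (Zone II, w=100) → cum 155
  block 15 (Zone III, w=20) → cum 175
  block 24 (Zone IV, w=125) → cum 300  ≥ 273 → median here
  block 46 (Zone V, w=80) → cum 380
  block 63 (Zone VI, w=5) → cum 385
  block 75 (Zone VII, w=11) → cum 396
  block 94 (Zone VIII, w=150) → cum 546
Optimal location: block 24.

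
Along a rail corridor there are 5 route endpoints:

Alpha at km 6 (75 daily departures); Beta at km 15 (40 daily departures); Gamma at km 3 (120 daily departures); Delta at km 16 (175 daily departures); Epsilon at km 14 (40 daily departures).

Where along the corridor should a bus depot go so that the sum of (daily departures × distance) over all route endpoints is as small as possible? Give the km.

For a sum of weighted absolute distances on a line, the optimum is the weighted median (not the mean). Total weight W = 450; half-weight = 225.
Sort by position and accumulate weight:
  km 3 (Gamma, w=120) → cum 120
  km 6 (Alpha, w=75) → cum 195
  km 14 (Epsilon, w=40) → cum 235  ≥ 225 → median here
  km 15 (Beta, w=40) → cum 275
  km 16 (Delta, w=175) → cum 450
Optimal location: km 14.

x = 14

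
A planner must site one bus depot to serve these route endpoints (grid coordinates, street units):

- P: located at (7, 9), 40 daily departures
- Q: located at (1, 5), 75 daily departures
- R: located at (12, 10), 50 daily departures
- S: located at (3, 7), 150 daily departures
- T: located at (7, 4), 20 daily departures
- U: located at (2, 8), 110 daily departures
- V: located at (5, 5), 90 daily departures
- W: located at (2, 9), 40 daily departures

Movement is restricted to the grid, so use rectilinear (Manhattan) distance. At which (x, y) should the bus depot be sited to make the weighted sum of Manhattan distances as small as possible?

(3, 7)

Manhattan distance separates: Σwᵢ(|x−xᵢ|+|y−yᵢ|) = Σwᵢ|x−xᵢ| + Σwᵢ|y−yᵢ|, so x and y are optimised independently as 1-D weighted medians.
Total weight W = 575; half = 287.5.
x-coordinate, sorted with cumulative weight:
  x=1 (Q, w=75) cum 75
  x=2 (U, w=110) cum 185
  x=2 (W, w=40) cum 225
  x=3 (S, w=150) cum 375  ← median
  x=5 (V, w=90) cum 465
  x=7 (P, w=40) cum 505
  x=7 (T, w=20) cum 525
  x=12 (R, w=50) cum 575
⇒ x* = 3
y-coordinate, sorted with cumulative weight:
  y=4 (T, w=20) cum 20
  y=5 (Q, w=75) cum 95
  y=5 (V, w=90) cum 185
  y=7 (S, w=150) cum 335  ← median
  y=8 (U, w=110) cum 445
  y=9 (P, w=40) cum 485
  y=9 (W, w=40) cum 525
  y=10 (R, w=50) cum 575
⇒ y* = 7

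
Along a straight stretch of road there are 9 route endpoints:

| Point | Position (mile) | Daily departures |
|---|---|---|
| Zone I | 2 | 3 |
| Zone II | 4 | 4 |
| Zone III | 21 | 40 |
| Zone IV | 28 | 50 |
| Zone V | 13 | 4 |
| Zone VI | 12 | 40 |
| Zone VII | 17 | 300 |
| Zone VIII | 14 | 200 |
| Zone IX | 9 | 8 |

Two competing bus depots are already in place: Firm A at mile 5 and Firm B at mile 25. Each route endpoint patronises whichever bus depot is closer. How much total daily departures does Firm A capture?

259

The indifferent point is the midpoint (5+25)/2 = 15; route endpoints left of it (closer to Firm A at 5) go to Firm A, those right go to Firm B.
  Zone I at 2 (w=3) → Firm A
  Zone II at 4 (w=4) → Firm A
  Zone IX at 9 (w=8) → Firm A
  Zone VI at 12 (w=40) → Firm A
  Zone V at 13 (w=4) → Firm A
  Zone VIII at 14 (w=200) → Firm A
  Zone VII at 17 (w=300) → Firm B
  Zone III at 21 (w=40) → Firm B
  Zone IV at 28 (w=50) → Firm B
Firm A captures 259; Firm B captures 390.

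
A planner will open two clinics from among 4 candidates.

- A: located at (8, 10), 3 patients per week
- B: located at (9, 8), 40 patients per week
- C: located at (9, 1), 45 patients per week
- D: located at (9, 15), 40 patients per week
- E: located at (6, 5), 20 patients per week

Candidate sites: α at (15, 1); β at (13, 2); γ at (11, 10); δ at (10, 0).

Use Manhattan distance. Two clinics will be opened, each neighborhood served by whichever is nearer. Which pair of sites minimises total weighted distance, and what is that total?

Evaluate every pair (each demand assigned to the nearer of the two):
  {γ, δ}: total = 719
  {β, γ}: total = 874
  {α, γ}: total = 919
  {α, δ}: total = 1306
  {β, δ}: total = 1306
  {α, β}: total = 1544
Best pair: {γ, δ} with total 719.

{γ, δ}, total 719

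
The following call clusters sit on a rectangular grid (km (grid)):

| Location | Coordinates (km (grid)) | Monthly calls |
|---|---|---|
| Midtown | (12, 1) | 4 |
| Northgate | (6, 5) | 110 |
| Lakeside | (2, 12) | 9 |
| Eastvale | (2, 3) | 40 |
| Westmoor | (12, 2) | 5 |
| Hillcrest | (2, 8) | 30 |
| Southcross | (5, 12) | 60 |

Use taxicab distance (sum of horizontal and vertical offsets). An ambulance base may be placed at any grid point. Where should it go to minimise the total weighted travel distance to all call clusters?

Manhattan distance separates: Σwᵢ(|x−xᵢ|+|y−yᵢ|) = Σwᵢ|x−xᵢ| + Σwᵢ|y−yᵢ|, so x and y are optimised independently as 1-D weighted medians.
Total weight W = 258; half = 129.
x-coordinate, sorted with cumulative weight:
  x=2 (Lakeside, w=9) cum 9
  x=2 (Eastvale, w=40) cum 49
  x=2 (Hillcrest, w=30) cum 79
  x=5 (Southcross, w=60) cum 139  ← median
  x=6 (Northgate, w=110) cum 249
  x=12 (Midtown, w=4) cum 253
  x=12 (Westmoor, w=5) cum 258
⇒ x* = 5
y-coordinate, sorted with cumulative weight:
  y=1 (Midtown, w=4) cum 4
  y=2 (Westmoor, w=5) cum 9
  y=3 (Eastvale, w=40) cum 49
  y=5 (Northgate, w=110) cum 159  ← median
  y=8 (Hillcrest, w=30) cum 189
  y=12 (Lakeside, w=9) cum 198
  y=12 (Southcross, w=60) cum 258
⇒ y* = 5

(5, 5)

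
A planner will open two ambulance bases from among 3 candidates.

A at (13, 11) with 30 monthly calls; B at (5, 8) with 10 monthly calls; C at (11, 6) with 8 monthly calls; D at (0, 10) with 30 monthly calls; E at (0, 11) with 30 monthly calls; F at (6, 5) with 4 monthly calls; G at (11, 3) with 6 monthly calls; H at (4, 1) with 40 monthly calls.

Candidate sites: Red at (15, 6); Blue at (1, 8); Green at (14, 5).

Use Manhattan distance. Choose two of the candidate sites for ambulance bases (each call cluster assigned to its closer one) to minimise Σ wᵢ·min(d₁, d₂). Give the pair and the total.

Evaluate every pair (each demand assigned to the nearer of the two):
  {Blue, Green}: total = 954
  {Red, Blue}: total = 966
  {Red, Green}: total = 2154
Best pair: {Blue, Green} with total 954.

{Blue, Green}, total 954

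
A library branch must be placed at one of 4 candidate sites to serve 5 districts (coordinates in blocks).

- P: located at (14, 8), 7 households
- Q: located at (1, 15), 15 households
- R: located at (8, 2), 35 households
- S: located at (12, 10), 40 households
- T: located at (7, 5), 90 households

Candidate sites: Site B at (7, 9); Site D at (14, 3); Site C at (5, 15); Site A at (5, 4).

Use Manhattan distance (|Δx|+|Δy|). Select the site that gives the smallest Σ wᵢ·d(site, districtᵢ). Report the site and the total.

Total weighted distance at each candidate:
  Site B (7, 9): total = 1116
  Site D (14, 3): total = 1825
  Site C (5, 15): total = 2292
  Site A (5, 4): total = 1281
Minimum is at Site B with total 1116 blocks.

Site B, total 1116 blocks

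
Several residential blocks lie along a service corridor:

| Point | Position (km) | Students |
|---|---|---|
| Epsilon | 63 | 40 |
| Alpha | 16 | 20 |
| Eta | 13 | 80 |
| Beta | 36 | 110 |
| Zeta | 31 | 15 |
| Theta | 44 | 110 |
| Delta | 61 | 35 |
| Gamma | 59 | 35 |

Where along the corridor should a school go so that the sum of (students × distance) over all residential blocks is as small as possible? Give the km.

For a sum of weighted absolute distances on a line, the optimum is the weighted median (not the mean). Total weight W = 445; half-weight = 222.5.
Sort by position and accumulate weight:
  km 13 (Eta, w=80) → cum 80
  km 16 (Alpha, w=20) → cum 100
  km 31 (Zeta, w=15) → cum 115
  km 36 (Beta, w=110) → cum 225  ≥ 222.5 → median here
  km 44 (Theta, w=110) → cum 335
  km 59 (Gamma, w=35) → cum 370
  km 61 (Delta, w=35) → cum 405
  km 63 (Epsilon, w=40) → cum 445
Optimal location: km 36.

x = 36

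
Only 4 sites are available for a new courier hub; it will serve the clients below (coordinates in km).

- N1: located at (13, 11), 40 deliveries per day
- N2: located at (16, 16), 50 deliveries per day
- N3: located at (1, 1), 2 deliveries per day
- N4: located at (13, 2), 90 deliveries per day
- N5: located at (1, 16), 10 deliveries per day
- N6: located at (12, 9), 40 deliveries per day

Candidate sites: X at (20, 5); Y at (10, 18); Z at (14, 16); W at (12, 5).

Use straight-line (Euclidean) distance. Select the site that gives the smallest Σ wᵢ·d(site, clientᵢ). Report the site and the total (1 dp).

W, total 1452.1 km

Total weighted distance at each candidate:
  X (20, 5): total = 2255.6
  Y (10, 18): total = 2585.4
  Z (14, 16): total = 2028.1
  W (12, 5): total = 1452.1
Minimum is at W with total 1452.1 km.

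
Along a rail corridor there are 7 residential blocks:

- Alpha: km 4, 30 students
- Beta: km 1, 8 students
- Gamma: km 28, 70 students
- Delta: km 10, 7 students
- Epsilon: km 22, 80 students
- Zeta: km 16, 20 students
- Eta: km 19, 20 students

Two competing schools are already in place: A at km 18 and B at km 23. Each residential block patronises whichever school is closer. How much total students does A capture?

85

The indifferent point is the midpoint (18+23)/2 = 20.5; residential blocks left of it (closer to A at 18) go to A, those right go to B.
  Beta at 1 (w=8) → A
  Alpha at 4 (w=30) → A
  Delta at 10 (w=7) → A
  Zeta at 16 (w=20) → A
  Eta at 19 (w=20) → A
  Epsilon at 22 (w=80) → B
  Gamma at 28 (w=70) → B
A captures 85; B captures 150.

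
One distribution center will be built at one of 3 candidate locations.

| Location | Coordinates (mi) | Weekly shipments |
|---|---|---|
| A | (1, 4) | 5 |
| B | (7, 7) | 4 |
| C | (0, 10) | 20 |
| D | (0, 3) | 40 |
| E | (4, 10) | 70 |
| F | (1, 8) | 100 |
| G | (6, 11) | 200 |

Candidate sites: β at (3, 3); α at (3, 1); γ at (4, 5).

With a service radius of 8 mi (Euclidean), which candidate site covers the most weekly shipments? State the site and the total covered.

γ, covering 439

Coverage radius r = 8 mi; a point is covered iff (Δx)²+(Δy)² ≤ 8² = 64.
  β (3, 3): covers {A, B, C, D, E, F} → 239
  α (3, 1): covers {A, B, D, F} → 149
  γ (4, 5): covers {A, B, C, D, E, F, G} → 439
Maximum coverage at γ: 439 weekly shipments.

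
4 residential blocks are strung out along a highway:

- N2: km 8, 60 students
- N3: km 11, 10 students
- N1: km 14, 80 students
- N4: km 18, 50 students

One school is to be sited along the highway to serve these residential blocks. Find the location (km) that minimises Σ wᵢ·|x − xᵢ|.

x = 14

For a sum of weighted absolute distances on a line, the optimum is the weighted median (not the mean). Total weight W = 200; half-weight = 100.
Sort by position and accumulate weight:
  km 8 (N2, w=60) → cum 60
  km 11 (N3, w=10) → cum 70
  km 14 (N1, w=80) → cum 150  ≥ 100 → median here
  km 18 (N4, w=50) → cum 200
Optimal location: km 14.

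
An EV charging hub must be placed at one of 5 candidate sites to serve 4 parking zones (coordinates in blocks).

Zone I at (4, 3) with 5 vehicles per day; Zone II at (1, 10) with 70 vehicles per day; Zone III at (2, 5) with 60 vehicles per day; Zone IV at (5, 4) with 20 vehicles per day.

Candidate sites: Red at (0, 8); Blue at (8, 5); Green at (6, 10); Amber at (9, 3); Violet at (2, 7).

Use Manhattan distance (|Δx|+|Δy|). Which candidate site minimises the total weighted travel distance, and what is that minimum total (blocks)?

Total weighted distance at each candidate:
  Red (0, 8): total = 735
  Blue (8, 5): total = 1310
  Green (6, 10): total = 1075
  Amber (9, 3): total = 1715
  Violet (2, 7): total = 550
Minimum is at Violet with total 550 blocks.

Violet, total 550 blocks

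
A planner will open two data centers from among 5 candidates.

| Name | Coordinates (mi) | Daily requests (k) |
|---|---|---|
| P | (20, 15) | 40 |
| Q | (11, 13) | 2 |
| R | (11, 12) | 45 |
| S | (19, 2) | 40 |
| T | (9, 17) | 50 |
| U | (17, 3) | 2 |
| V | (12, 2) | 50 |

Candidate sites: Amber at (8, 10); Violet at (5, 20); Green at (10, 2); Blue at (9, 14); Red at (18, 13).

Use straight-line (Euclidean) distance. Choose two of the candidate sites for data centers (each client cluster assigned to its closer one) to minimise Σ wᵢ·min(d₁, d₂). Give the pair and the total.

Evaluate every pair (each demand assigned to the nearer of the two):
  {Green, Blue}: total = 1197.7
  {Green, Red}: total = 1411.9
  {Blue, Red}: total = 1475.3
  {Amber, Green}: total = 1518.4
  {Amber, Red}: total = 1546.6
  {Amber, Blue}: total = 1737.6
  {Violet, Red}: total = 1783.7
  {Violet, Green}: total = 1825.0
  {Amber, Violet}: total = 1954.8
  {Violet, Blue}: total = 1994.1
Best pair: {Green, Blue} with total 1197.7.

{Green, Blue}, total 1197.7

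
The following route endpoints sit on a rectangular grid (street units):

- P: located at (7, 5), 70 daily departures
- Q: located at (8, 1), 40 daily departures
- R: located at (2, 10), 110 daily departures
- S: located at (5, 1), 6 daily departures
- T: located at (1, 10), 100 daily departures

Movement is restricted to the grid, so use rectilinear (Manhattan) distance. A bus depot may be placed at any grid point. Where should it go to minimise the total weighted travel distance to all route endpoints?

(2, 10)

Manhattan distance separates: Σwᵢ(|x−xᵢ|+|y−yᵢ|) = Σwᵢ|x−xᵢ| + Σwᵢ|y−yᵢ|, so x and y are optimised independently as 1-D weighted medians.
Total weight W = 326; half = 163.
x-coordinate, sorted with cumulative weight:
  x=1 (T, w=100) cum 100
  x=2 (R, w=110) cum 210  ← median
  x=5 (S, w=6) cum 216
  x=7 (P, w=70) cum 286
  x=8 (Q, w=40) cum 326
⇒ x* = 2
y-coordinate, sorted with cumulative weight:
  y=1 (Q, w=40) cum 40
  y=1 (S, w=6) cum 46
  y=5 (P, w=70) cum 116
  y=10 (R, w=110) cum 226  ← median
  y=10 (T, w=100) cum 326
⇒ y* = 10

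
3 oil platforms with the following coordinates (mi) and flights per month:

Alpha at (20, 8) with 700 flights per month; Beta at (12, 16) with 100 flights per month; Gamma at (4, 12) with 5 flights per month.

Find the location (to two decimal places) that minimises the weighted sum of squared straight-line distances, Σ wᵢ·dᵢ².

(18.91, 9.02)

The minimiser of Σwᵢ‖p−pᵢ‖² is the weighted centroid p* = (Σwᵢpᵢ)/(Σwᵢ).
Σwᵢ = 805.
Σwᵢxᵢ = 700·20 + 100·12 + 5·4 = 15220.
Σwᵢyᵢ = 700·8 + 100·16 + 5·12 = 7260.
x* = 15220/805 = 18.91, y* = 7260/805 = 9.02.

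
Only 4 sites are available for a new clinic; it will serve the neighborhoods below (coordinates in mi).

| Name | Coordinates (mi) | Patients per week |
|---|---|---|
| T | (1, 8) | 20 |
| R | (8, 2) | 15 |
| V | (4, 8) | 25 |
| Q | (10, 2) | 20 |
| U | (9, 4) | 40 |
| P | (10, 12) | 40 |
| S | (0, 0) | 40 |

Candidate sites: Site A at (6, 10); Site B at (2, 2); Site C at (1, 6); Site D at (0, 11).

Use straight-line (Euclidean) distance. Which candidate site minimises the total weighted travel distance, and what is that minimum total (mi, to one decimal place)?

Site A, total 1394.7 mi

Total weighted distance at each candidate:
  Site A (6, 10): total = 1394.7
  Site B (2, 2): total = 1446.4
  Site C (1, 6): total = 1453.9
  Site D (0, 11): total = 1936.0
Minimum is at Site A with total 1394.7 mi.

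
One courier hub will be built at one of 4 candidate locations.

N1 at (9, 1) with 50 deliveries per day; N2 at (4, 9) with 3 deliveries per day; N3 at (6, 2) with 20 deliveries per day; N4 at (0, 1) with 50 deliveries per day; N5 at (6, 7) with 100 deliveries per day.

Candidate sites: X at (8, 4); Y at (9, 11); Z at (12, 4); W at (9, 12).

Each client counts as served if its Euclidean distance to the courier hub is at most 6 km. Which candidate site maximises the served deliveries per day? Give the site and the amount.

Coverage radius r = 6 km; a point is covered iff (Δx)²+(Δy)² ≤ 6² = 36.
  X (8, 4): covers {N1, N3, N5} → 170
  Y (9, 11): covers {N2, N5} → 103
  Z (12, 4): covers {N1} → 50
  W (9, 12): covers {N2, N5} → 103
Maximum coverage at X: 170 deliveries per day.

X, covering 170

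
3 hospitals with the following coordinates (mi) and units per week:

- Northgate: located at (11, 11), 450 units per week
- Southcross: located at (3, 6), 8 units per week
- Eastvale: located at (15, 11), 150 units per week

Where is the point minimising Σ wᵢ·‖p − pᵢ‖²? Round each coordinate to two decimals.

The minimiser of Σwᵢ‖p−pᵢ‖² is the weighted centroid p* = (Σwᵢpᵢ)/(Σwᵢ).
Σwᵢ = 608.
Σwᵢxᵢ = 450·11 + 8·3 + 150·15 = 7224.
Σwᵢyᵢ = 450·11 + 8·6 + 150·11 = 6648.
x* = 7224/608 = 11.88, y* = 6648/608 = 10.93.

(11.88, 10.93)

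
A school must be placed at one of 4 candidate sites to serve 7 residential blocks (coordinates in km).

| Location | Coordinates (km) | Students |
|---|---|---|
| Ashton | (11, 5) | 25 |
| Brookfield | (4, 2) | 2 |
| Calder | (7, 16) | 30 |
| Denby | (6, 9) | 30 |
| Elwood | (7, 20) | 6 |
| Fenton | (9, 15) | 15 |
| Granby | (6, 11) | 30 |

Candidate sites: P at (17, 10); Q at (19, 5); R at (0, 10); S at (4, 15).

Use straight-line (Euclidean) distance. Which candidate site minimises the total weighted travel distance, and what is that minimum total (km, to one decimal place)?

S, total 859.9 km

Total weighted distance at each candidate:
  P (17, 10): total = 1464.7
  Q (19, 5): total = 1883.9
  R (0, 10): total = 1189.2
  S (4, 15): total = 859.9
Minimum is at S with total 859.9 km.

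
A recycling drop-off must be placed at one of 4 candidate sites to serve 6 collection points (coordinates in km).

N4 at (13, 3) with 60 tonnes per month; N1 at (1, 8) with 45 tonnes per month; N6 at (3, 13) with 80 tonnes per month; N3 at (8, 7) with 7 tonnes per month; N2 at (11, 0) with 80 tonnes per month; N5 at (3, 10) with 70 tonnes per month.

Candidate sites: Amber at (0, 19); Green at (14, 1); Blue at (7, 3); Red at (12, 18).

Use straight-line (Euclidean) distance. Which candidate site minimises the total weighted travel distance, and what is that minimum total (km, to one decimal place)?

Total weighted distance at each candidate:
  Amber (0, 19): total = 4792.0
  Green (14, 1): total = 3408.2
  Blue (7, 3): total = 2566.3
  Red (12, 18): total = 4761.7
Minimum is at Blue with total 2566.3 km.

Blue, total 2566.3 km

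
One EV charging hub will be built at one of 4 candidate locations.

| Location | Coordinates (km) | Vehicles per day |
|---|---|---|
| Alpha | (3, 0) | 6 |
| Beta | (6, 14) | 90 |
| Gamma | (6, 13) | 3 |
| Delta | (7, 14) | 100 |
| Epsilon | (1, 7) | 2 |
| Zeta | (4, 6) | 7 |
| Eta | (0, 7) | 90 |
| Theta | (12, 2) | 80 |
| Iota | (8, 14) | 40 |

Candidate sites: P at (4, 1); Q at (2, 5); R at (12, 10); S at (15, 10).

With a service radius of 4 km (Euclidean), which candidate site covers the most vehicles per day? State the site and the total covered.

Coverage radius r = 4 km; a point is covered iff (Δx)²+(Δy)² ≤ 4² = 16.
  P (4, 1): covers {Alpha} → 6
  Q (2, 5): covers {Epsilon, Zeta, Eta} → 99
  R (12, 10): covers {none} → 0
  S (15, 10): covers {none} → 0
Maximum coverage at Q: 99 vehicles per day.

Q, covering 99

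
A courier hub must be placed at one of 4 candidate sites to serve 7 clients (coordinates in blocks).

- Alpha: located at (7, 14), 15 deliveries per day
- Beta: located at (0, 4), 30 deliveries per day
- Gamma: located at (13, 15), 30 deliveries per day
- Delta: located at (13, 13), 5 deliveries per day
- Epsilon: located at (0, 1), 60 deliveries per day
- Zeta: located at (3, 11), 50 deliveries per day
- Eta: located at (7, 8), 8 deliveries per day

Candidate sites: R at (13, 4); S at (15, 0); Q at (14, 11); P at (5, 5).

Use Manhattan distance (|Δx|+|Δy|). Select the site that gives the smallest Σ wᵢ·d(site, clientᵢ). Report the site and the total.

P, total 1945 blocks

Total weighted distance at each candidate:
  R (13, 4): total = 2895
  S (15, 0): total = 3723
  Q (14, 11): total = 3015
  P (5, 5): total = 1945
Minimum is at P with total 1945 blocks.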